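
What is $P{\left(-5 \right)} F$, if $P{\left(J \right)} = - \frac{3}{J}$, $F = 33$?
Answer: $\frac{99}{5} \approx 19.8$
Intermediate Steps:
$P{\left(-5 \right)} F = - \frac{3}{-5} \cdot 33 = \left(-3\right) \left(- \frac{1}{5}\right) 33 = \frac{3}{5} \cdot 33 = \frac{99}{5}$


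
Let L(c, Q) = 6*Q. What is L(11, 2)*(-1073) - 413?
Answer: -13289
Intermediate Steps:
L(11, 2)*(-1073) - 413 = (6*2)*(-1073) - 413 = 12*(-1073) - 413 = -12876 - 413 = -13289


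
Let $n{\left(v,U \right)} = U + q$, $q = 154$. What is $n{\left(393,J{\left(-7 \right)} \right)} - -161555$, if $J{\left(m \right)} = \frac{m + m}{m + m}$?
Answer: $161710$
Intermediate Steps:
$J{\left(m \right)} = 1$ ($J{\left(m \right)} = \frac{2 m}{2 m} = 2 m \frac{1}{2 m} = 1$)
$n{\left(v,U \right)} = 154 + U$ ($n{\left(v,U \right)} = U + 154 = 154 + U$)
$n{\left(393,J{\left(-7 \right)} \right)} - -161555 = \left(154 + 1\right) - -161555 = 155 + 161555 = 161710$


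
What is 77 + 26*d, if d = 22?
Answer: 649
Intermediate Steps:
77 + 26*d = 77 + 26*22 = 77 + 572 = 649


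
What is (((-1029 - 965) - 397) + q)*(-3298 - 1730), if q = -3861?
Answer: 31435056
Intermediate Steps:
(((-1029 - 965) - 397) + q)*(-3298 - 1730) = (((-1029 - 965) - 397) - 3861)*(-3298 - 1730) = ((-1994 - 397) - 3861)*(-5028) = (-2391 - 3861)*(-5028) = -6252*(-5028) = 31435056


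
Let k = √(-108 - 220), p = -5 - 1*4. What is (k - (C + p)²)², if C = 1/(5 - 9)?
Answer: 1790193/256 - 1369*I*√82/4 ≈ 6992.9 - 3099.2*I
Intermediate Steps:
C = -¼ (C = 1/(-4) = -¼ ≈ -0.25000)
p = -9 (p = -5 - 4 = -9)
k = 2*I*√82 (k = √(-328) = 2*I*√82 ≈ 18.111*I)
(k - (C + p)²)² = (2*I*√82 - (-¼ - 9)²)² = (2*I*√82 - (-37/4)²)² = (2*I*√82 - 1*1369/16)² = (2*I*√82 - 1369/16)² = (-1369/16 + 2*I*√82)²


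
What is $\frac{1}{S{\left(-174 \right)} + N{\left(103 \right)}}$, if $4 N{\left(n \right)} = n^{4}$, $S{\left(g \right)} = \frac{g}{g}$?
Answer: $\frac{4}{112550885} \approx 3.5539 \cdot 10^{-8}$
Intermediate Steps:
$S{\left(g \right)} = 1$
$N{\left(n \right)} = \frac{n^{4}}{4}$
$\frac{1}{S{\left(-174 \right)} + N{\left(103 \right)}} = \frac{1}{1 + \frac{103^{4}}{4}} = \frac{1}{1 + \frac{1}{4} \cdot 112550881} = \frac{1}{1 + \frac{112550881}{4}} = \frac{1}{\frac{112550885}{4}} = \frac{4}{112550885}$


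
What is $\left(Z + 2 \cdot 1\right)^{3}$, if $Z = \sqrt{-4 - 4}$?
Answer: $-40 + 8 i \sqrt{2} \approx -40.0 + 11.314 i$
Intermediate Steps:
$Z = 2 i \sqrt{2}$ ($Z = \sqrt{-8} = 2 i \sqrt{2} \approx 2.8284 i$)
$\left(Z + 2 \cdot 1\right)^{3} = \left(2 i \sqrt{2} + 2 \cdot 1\right)^{3} = \left(2 i \sqrt{2} + 2\right)^{3} = \left(2 + 2 i \sqrt{2}\right)^{3}$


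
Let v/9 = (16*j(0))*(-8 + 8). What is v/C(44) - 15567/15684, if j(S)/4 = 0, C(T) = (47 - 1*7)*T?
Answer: -5189/5228 ≈ -0.99254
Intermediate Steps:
C(T) = 40*T (C(T) = (47 - 7)*T = 40*T)
j(S) = 0 (j(S) = 4*0 = 0)
v = 0 (v = 9*((16*0)*(-8 + 8)) = 9*(0*0) = 9*0 = 0)
v/C(44) - 15567/15684 = 0/((40*44)) - 15567/15684 = 0/1760 - 15567*1/15684 = 0*(1/1760) - 5189/5228 = 0 - 5189/5228 = -5189/5228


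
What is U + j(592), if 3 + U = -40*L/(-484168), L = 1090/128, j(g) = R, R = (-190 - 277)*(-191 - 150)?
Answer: 616806794661/3873344 ≈ 1.5924e+5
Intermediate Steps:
R = 159247 (R = -467*(-341) = 159247)
j(g) = 159247
L = 545/64 (L = 1090*(1/128) = 545/64 ≈ 8.5156)
U = -11617307/3873344 (U = -3 - 40*545/64/(-484168) = -3 - 2725/8*(-1/484168) = -3 + 2725/3873344 = -11617307/3873344 ≈ -2.9993)
U + j(592) = -11617307/3873344 + 159247 = 616806794661/3873344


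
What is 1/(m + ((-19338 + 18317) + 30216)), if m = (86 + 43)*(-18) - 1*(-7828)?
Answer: 1/34701 ≈ 2.8818e-5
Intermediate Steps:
m = 5506 (m = 129*(-18) + 7828 = -2322 + 7828 = 5506)
1/(m + ((-19338 + 18317) + 30216)) = 1/(5506 + ((-19338 + 18317) + 30216)) = 1/(5506 + (-1021 + 30216)) = 1/(5506 + 29195) = 1/34701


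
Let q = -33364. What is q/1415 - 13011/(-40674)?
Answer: -446212257/19184570 ≈ -23.259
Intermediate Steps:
q/1415 - 13011/(-40674) = -33364/1415 - 13011/(-40674) = -33364*1/1415 - 13011*(-1/40674) = -33364/1415 + 4337/13558 = -446212257/19184570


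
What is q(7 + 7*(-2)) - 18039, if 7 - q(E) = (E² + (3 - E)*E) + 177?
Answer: -18188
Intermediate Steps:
q(E) = -170 - E² - E*(3 - E) (q(E) = 7 - ((E² + (3 - E)*E) + 177) = 7 - ((E² + E*(3 - E)) + 177) = 7 - (177 + E² + E*(3 - E)) = 7 + (-177 - E² - E*(3 - E)) = -170 - E² - E*(3 - E))
q(7 + 7*(-2)) - 18039 = (-170 - 3*(7 + 7*(-2))) - 18039 = (-170 - 3*(7 - 14)) - 18039 = (-170 - 3*(-7)) - 18039 = (-170 + 21) - 18039 = -149 - 18039 = -18188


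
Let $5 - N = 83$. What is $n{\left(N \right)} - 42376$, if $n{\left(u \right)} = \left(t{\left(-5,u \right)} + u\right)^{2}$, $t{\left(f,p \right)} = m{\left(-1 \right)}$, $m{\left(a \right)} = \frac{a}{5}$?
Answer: $- \frac{906519}{25} \approx -36261.0$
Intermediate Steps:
$m{\left(a \right)} = \frac{a}{5}$ ($m{\left(a \right)} = a \frac{1}{5} = \frac{a}{5}$)
$N = -78$ ($N = 5 - 83 = -78$)
$t{\left(f,p \right)} = - \frac{1}{5}$ ($t{\left(f,p \right)} = \frac{1}{5} \left(-1\right) = - \frac{1}{5}$)
$n{\left(u \right)} = \left(- \frac{1}{5} + u\right)^{2}$
$n{\left(N \right)} - 42376 = \frac{\left(-1 + 5 \left(-78\right)\right)^{2}}{25} - 42376 = \frac{\left(-1 - 390\right)^{2}}{25} - 42376 = \frac{\left(-391\right)^{2}}{25} - 42376 = \frac{1}{25} \cdot 152881 - 42376 = \frac{152881}{25} - 42376 = - \frac{906519}{25}$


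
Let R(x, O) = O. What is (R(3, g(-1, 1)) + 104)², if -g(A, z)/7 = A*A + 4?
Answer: 4761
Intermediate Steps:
g(A, z) = -28 - 7*A² (g(A, z) = -7*(A*A + 4) = -7*(A² + 4) = -7*(4 + A²) = -28 - 7*A²)
(R(3, g(-1, 1)) + 104)² = ((-28 - 7*(-1)²) + 104)² = ((-28 - 7*1) + 104)² = ((-28 - 7) + 104)² = (-35 + 104)² = 69² = 4761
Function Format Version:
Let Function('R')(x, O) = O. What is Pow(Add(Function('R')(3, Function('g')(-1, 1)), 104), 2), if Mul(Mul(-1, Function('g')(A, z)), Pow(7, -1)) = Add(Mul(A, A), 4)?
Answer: 4761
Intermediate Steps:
Function('g')(A, z) = Add(-28, Mul(-7, Pow(A, 2))) (Function('g')(A, z) = Mul(-7, Add(Mul(A, A), 4)) = Mul(-7, Add(Pow(A, 2), 4)) = Mul(-7, Add(4, Pow(A, 2))) = Add(-28, Mul(-7, Pow(A, 2))))
Pow(Add(Function('R')(3, Function('g')(-1, 1)), 104), 2) = Pow(Add(Add(-28, Mul(-7, Pow(-1, 2))), 104), 2) = Pow(Add(Add(-28, Mul(-7, 1)), 104), 2) = Pow(Add(Add(-28, -7), 104), 2) = Pow(Add(-35, 104), 2) = Pow(69, 2) = 4761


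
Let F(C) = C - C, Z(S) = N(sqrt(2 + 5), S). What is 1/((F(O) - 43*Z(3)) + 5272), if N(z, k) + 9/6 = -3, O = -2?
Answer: 2/10931 ≈ 0.00018297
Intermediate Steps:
N(z, k) = -9/2 (N(z, k) = -3/2 - 3 = -9/2)
Z(S) = -9/2
F(C) = 0
1/((F(O) - 43*Z(3)) + 5272) = 1/((0 - 43*(-9/2)) + 5272) = 1/((0 + 387/2) + 5272) = 1/(387/2 + 5272) = 1/(10931/2) = 2/10931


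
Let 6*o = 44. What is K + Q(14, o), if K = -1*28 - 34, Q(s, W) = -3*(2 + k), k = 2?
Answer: -74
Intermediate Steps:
o = 22/3 (o = (1/6)*44 = 22/3 ≈ 7.3333)
Q(s, W) = -12 (Q(s, W) = -3*(2 + 2) = -3*4 = -12)
K = -62 (K = -28 - 34 = -62)
K + Q(14, o) = -62 - 12 = -74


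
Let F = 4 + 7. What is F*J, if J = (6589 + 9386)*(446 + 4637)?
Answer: 893210175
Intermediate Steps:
F = 11
J = 81200925 (J = 15975*5083 = 81200925)
F*J = 11*81200925 = 893210175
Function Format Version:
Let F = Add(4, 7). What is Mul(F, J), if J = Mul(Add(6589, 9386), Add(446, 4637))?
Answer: 893210175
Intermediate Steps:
F = 11
J = 81200925 (J = Mul(15975, 5083) = 81200925)
Mul(F, J) = Mul(11, 81200925) = 893210175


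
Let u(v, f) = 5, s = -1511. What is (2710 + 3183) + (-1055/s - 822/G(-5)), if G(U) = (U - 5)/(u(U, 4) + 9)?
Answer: 53221184/7555 ≈ 7044.5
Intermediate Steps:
G(U) = -5/14 + U/14 (G(U) = (U - 5)/(5 + 9) = (-5 + U)/14 = (-5 + U)*(1/14) = -5/14 + U/14)
(2710 + 3183) + (-1055/s - 822/G(-5)) = (2710 + 3183) + (-1055/(-1511) - 822/(-5/14 + (1/14)*(-5))) = 5893 + (-1055*(-1/1511) - 822/(-5/14 - 5/14)) = 5893 + (1055/1511 - 822/(-5/7)) = 5893 + (1055/1511 - 822*(-7/5)) = 5893 + (1055/1511 + 5754/5) = 5893 + 8699569/7555 = 53221184/7555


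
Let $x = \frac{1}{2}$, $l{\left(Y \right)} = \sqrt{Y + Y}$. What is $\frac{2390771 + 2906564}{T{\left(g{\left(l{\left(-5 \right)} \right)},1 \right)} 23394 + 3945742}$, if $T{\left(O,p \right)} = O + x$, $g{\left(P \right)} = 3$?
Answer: $\frac{5297335}{4027621} \approx 1.3153$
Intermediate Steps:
$l{\left(Y \right)} = \sqrt{2} \sqrt{Y}$ ($l{\left(Y \right)} = \sqrt{2 Y} = \sqrt{2} \sqrt{Y}$)
$x = \frac{1}{2} \approx 0.5$
$T{\left(O,p \right)} = \frac{1}{2} + O$ ($T{\left(O,p \right)} = O + \frac{1}{2} = \frac{1}{2} + O$)
$\frac{2390771 + 2906564}{T{\left(g{\left(l{\left(-5 \right)} \right)},1 \right)} 23394 + 3945742} = \frac{2390771 + 2906564}{\left(\frac{1}{2} + 3\right) 23394 + 3945742} = \frac{5297335}{\frac{7}{2} \cdot 23394 + 3945742} = \frac{5297335}{81879 + 3945742} = \frac{5297335}{4027621}$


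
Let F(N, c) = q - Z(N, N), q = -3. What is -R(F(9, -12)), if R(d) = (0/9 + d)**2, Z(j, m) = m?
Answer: -144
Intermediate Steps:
F(N, c) = -3 - N
R(d) = d**2 (R(d) = (0*(1/9) + d)**2 = (0 + d)**2 = d**2)
-R(F(9, -12)) = -(-3 - 1*9)**2 = -(-3 - 9)**2 = -1*(-12)**2 = -1*144 = -144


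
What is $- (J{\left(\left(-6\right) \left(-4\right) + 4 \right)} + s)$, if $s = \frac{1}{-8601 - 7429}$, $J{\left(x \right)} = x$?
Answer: $- \frac{448839}{16030} \approx -28.0$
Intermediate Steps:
$s = - \frac{1}{16030}$ ($s = \frac{1}{-8601 - 7429} = \frac{1}{-16030} = - \frac{1}{16030} \approx -6.2383 \cdot 10^{-5}$)
$- (J{\left(\left(-6\right) \left(-4\right) + 4 \right)} + s) = - (\left(\left(-6\right) \left(-4\right) + 4\right) - \frac{1}{16030}) = - (\left(24 + 4\right) - \frac{1}{16030}) = - (28 - \frac{1}{16030}) = \left(-1\right) \frac{448839}{16030} = - \frac{448839}{16030}$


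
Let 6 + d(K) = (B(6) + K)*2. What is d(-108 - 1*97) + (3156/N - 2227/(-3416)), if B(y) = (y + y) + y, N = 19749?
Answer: -8527006667/22487528 ≈ -379.19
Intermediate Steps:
B(y) = 3*y (B(y) = 2*y + y = 3*y)
d(K) = 30 + 2*K (d(K) = -6 + (3*6 + K)*2 = -6 + (18 + K)*2 = -6 + (36 + 2*K) = 30 + 2*K)
d(-108 - 1*97) + (3156/N - 2227/(-3416)) = (30 + 2*(-108 - 1*97)) + (3156/19749 - 2227/(-3416)) = (30 + 2*(-108 - 97)) + (3156*(1/19749) - 2227*(-1/3416)) = (30 + 2*(-205)) + (1052/6583 + 2227/3416) = (30 - 410) + 18253973/22487528 = -380 + 18253973/22487528 = -8527006667/22487528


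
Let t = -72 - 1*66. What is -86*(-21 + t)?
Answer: 13674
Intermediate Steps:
t = -138 (t = -72 - 66 = -138)
-86*(-21 + t) = -86*(-21 - 138) = -86*(-159) = 13674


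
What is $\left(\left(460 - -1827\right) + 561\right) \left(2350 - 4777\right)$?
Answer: $-6912096$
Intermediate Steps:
$\left(\left(460 - -1827\right) + 561\right) \left(2350 - 4777\right) = \left(\left(460 + 1827\right) + 561\right) \left(-2427\right) = \left(2287 + 561\right) \left(-2427\right) = 2848 \left(-2427\right) = -6912096$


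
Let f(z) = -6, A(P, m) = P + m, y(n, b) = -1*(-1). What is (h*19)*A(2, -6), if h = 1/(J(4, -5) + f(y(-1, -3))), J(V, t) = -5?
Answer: 76/11 ≈ 6.9091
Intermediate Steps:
y(n, b) = 1
h = -1/11 (h = 1/(-5 - 6) = 1/(-11) = -1/11 ≈ -0.090909)
(h*19)*A(2, -6) = (-1/11*19)*(2 - 6) = -19/11*(-4) = 76/11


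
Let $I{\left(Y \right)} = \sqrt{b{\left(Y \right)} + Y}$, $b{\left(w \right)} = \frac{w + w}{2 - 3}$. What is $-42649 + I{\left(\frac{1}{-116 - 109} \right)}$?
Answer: $- \frac{639734}{15} \approx -42649.0$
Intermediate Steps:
$b{\left(w \right)} = - 2 w$ ($b{\left(w \right)} = \frac{2 w}{-1} = 2 w \left(-1\right) = - 2 w$)
$I{\left(Y \right)} = \sqrt{- Y}$ ($I{\left(Y \right)} = \sqrt{- 2 Y + Y} = \sqrt{- Y}$)
$-42649 + I{\left(\frac{1}{-116 - 109} \right)} = -42649 + \sqrt{- \frac{1}{-116 - 109}} = -42649 + \sqrt{- \frac{1}{-225}} = -42649 + \sqrt{\left(-1\right) \left(- \frac{1}{225}\right)} = -42649 + \sqrt{\frac{1}{225}} = -42649 + \frac{1}{15} = - \frac{639734}{15}$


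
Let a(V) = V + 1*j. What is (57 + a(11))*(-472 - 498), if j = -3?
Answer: -63050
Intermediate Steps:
a(V) = -3 + V (a(V) = V + 1*(-3) = V - 3 = -3 + V)
(57 + a(11))*(-472 - 498) = (57 + (-3 + 11))*(-472 - 498) = (57 + 8)*(-970) = 65*(-970) = -63050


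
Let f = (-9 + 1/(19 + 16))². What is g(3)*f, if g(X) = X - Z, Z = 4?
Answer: -98596/1225 ≈ -80.487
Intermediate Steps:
g(X) = -4 + X (g(X) = X - 1*4 = X - 4 = -4 + X)
f = 98596/1225 (f = (-9 + 1/35)² = (-314/35)² = 98596/1225 ≈ 80.487)
g(3)*f = (-4 + 3)*(98596/1225) = -1*98596/1225 = -98596/1225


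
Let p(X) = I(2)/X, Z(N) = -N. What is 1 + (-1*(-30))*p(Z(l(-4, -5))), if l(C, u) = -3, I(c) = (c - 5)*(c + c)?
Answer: -119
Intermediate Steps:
I(c) = 2*c*(-5 + c) (I(c) = (-5 + c)*(2*c) = 2*c*(-5 + c))
p(X) = -12/X (p(X) = (2*2*(-5 + 2))/X = (2*2*(-3))/X = -12/X)
1 + (-1*(-30))*p(Z(l(-4, -5))) = 1 + (-1*(-30))*(-12/((-1*(-3)))) = 1 + 30*(-12/3) = 1 + 30*(-12*⅓) = 1 + 30*(-4) = 1 - 120 = -119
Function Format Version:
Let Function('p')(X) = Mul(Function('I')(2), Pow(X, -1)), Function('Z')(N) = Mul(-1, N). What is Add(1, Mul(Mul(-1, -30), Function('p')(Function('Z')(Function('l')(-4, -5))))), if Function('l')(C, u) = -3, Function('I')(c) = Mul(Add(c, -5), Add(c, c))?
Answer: -119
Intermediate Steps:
Function('I')(c) = Mul(2, c, Add(-5, c)) (Function('I')(c) = Mul(Add(-5, c), Mul(2, c)) = Mul(2, c, Add(-5, c)))
Function('p')(X) = Mul(-12, Pow(X, -1)) (Function('p')(X) = Mul(Mul(2, 2, Add(-5, 2)), Pow(X, -1)) = Mul(Mul(2, 2, -3), Pow(X, -1)) = Mul(-12, Pow(X, -1)))
Add(1, Mul(Mul(-1, -30), Function('p')(Function('Z')(Function('l')(-4, -5))))) = Add(1, Mul(Mul(-1, -30), Mul(-12, Pow(Mul(-1, -3), -1)))) = Add(1, Mul(30, Mul(-12, Pow(3, -1)))) = Add(1, Mul(30, Mul(-12, Rational(1, 3)))) = Add(1, Mul(30, -4)) = Add(1, -120) = -119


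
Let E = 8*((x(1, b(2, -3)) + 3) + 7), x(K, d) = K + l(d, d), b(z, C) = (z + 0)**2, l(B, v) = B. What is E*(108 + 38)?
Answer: 17520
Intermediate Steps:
b(z, C) = z**2
x(K, d) = K + d
E = 120 (E = 8*(((1 + 2**2) + 3) + 7) = 8*(((1 + 4) + 3) + 7) = 8*((5 + 3) + 7) = 8*(8 + 7) = 8*15 = 120)
E*(108 + 38) = 120*(108 + 38) = 120*146 = 17520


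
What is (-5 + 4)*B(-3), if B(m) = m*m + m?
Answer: -6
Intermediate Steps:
B(m) = m + m**2 (B(m) = m**2 + m = m + m**2)
(-5 + 4)*B(-3) = (-5 + 4)*(-3*(1 - 3)) = -(-3)*(-2) = -1*6 = -6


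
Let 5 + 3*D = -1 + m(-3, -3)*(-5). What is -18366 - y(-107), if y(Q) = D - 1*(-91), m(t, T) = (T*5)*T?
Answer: -18380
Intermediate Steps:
m(t, T) = 5*T² (m(t, T) = (5*T)*T = 5*T²)
D = -77 (D = -5/3 + (-1 + (5*(-3)²)*(-5))/3 = -5/3 + (-1 + (5*9)*(-5))/3 = -5/3 + (-1 + 45*(-5))/3 = -5/3 + (-1 - 225)/3 = -5/3 + (⅓)*(-226) = -5/3 - 226/3 = -77)
y(Q) = 14 (y(Q) = -77 - 1*(-91) = -77 + 91 = 14)
-18366 - y(-107) = -18366 - 1*14 = -18366 - 14 = -18380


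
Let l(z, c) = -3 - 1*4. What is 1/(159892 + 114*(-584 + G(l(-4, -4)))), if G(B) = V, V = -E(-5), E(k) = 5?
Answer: 1/92746 ≈ 1.0782e-5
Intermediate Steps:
l(z, c) = -7 (l(z, c) = -3 - 4 = -7)
V = -5 (V = -1*5 = -5)
G(B) = -5
1/(159892 + 114*(-584 + G(l(-4, -4)))) = 1/(159892 + 114*(-584 - 5)) = 1/(159892 + 114*(-589)) = 1/(159892 - 67146) = 1/92746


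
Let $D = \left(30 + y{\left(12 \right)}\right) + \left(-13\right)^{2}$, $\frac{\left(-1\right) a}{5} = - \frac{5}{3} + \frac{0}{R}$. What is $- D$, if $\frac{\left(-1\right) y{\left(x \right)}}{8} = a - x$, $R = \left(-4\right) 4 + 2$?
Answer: $- \frac{685}{3} \approx -228.33$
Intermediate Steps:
$R = -14$ ($R = -16 + 2 = -14$)
$a = \frac{25}{3}$ ($a = - 5 \left(- \frac{5}{3} + \frac{0}{-14}\right) = - 5 \left(\left(-5\right) \frac{1}{3} + 0 \left(- \frac{1}{14}\right)\right) = - 5 \left(- \frac{5}{3} + 0\right) = \left(-5\right) \left(- \frac{5}{3}\right) = \frac{25}{3} \approx 8.3333$)
$y{\left(x \right)} = - \frac{200}{3} + 8 x$ ($y{\left(x \right)} = - 8 \left(\frac{25}{3} - x\right) = - \frac{200}{3} + 8 x$)
$D = \frac{685}{3}$ ($D = \left(30 + \left(- \frac{200}{3} + 8 \cdot 12\right)\right) + \left(-13\right)^{2} = \left(30 + \left(- \frac{200}{3} + 96\right)\right) + 169 = \left(30 + \frac{88}{3}\right) + 169 = \frac{178}{3} + 169 = \frac{685}{3} \approx 228.33$)
$- D = \left(-1\right) \frac{685}{3} = - \frac{685}{3}$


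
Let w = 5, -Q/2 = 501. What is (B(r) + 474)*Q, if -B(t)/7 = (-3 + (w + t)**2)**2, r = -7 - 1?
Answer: -222444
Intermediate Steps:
Q = -1002 (Q = -2*501 = -1002)
r = -8
B(t) = -7*(-3 + (5 + t)**2)**2
(B(r) + 474)*Q = (-7*(-3 + (5 - 8)**2)**2 + 474)*(-1002) = (-7*(-3 + (-3)**2)**2 + 474)*(-1002) = (-7*(-3 + 9)**2 + 474)*(-1002) = (-7*6**2 + 474)*(-1002) = (-7*36 + 474)*(-1002) = (-252 + 474)*(-1002) = 222*(-1002) = -222444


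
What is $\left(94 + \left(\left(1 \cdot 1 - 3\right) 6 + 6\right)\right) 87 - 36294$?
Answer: $-28638$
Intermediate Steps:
$\left(94 + \left(\left(1 \cdot 1 - 3\right) 6 + 6\right)\right) 87 - 36294 = \left(94 + \left(\left(1 - 3\right) 6 + 6\right)\right) 87 - 36294 = \left(94 + \left(\left(-2\right) 6 + 6\right)\right) 87 - 36294 = \left(94 + \left(-12 + 6\right)\right) 87 - 36294 = \left(94 - 6\right) 87 - 36294 = 88 \cdot 87 - 36294 = 7656 - 36294 = -28638$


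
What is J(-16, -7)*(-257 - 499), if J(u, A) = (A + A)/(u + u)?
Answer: -1323/4 ≈ -330.75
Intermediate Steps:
J(u, A) = A/u (J(u, A) = (2*A)/((2*u)) = (2*A)*(1/(2*u)) = A/u)
J(-16, -7)*(-257 - 499) = (-7/(-16))*(-257 - 499) = -7*(-1/16)*(-756) = (7/16)*(-756) = -1323/4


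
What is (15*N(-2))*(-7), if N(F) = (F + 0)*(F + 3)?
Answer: 210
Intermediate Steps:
N(F) = F*(3 + F)
(15*N(-2))*(-7) = (15*(-2*(3 - 2)))*(-7) = (15*(-2*1))*(-7) = (15*(-2))*(-7) = -30*(-7) = 210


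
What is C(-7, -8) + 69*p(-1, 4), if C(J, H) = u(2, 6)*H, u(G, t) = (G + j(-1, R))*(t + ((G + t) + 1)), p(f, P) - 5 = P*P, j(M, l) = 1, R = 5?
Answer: 1089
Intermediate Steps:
p(f, P) = 5 + P**2 (p(f, P) = 5 + P*P = 5 + P**2)
u(G, t) = (1 + G)*(1 + G + 2*t) (u(G, t) = (G + 1)*(t + ((G + t) + 1)) = (1 + G)*(t + (1 + G + t)) = (1 + G)*(1 + G + 2*t))
C(J, H) = 45*H (C(J, H) = (1 + 2**2 + 2*2 + 2*6 + 2*2*6)*H = (1 + 4 + 4 + 12 + 24)*H = 45*H)
C(-7, -8) + 69*p(-1, 4) = 45*(-8) + 69*(5 + 4**2) = -360 + 69*(5 + 16) = -360 + 69*21 = -360 + 1449 = 1089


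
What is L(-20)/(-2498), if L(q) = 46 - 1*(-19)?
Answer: -65/2498 ≈ -0.026021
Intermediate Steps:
L(q) = 65 (L(q) = 46 + 19 = 65)
L(-20)/(-2498) = 65/(-2498) = 65*(-1/2498) = -65/2498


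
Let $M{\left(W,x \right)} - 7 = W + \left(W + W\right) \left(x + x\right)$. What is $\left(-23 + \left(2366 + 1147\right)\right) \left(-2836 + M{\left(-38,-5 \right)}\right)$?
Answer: $-7353430$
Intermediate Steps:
$M{\left(W,x \right)} = 7 + W + 4 W x$ ($M{\left(W,x \right)} = 7 + \left(W + \left(W + W\right) \left(x + x\right)\right) = 7 + \left(W + 2 W 2 x\right) = 7 + \left(W + 4 W x\right) = 7 + W + 4 W x$)
$\left(-23 + \left(2366 + 1147\right)\right) \left(-2836 + M{\left(-38,-5 \right)}\right) = \left(-23 + \left(2366 + 1147\right)\right) \left(-2836 + \left(7 - 38 + 4 \left(-38\right) \left(-5\right)\right)\right) = \left(-23 + 3513\right) \left(-2836 + \left(7 - 38 + 760\right)\right) = 3490 \left(-2836 + 729\right) = 3490 \left(-2107\right) = -7353430$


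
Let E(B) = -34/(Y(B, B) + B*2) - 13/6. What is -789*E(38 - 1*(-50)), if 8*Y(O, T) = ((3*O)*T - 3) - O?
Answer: 28120749/16366 ≈ 1718.2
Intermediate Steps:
Y(O, T) = -3/8 - O/8 + 3*O*T/8 (Y(O, T) = (((3*O)*T - 3) - O)/8 = ((3*O*T - 3) - O)/8 = ((-3 + 3*O*T) - O)/8 = (-3 - O + 3*O*T)/8 = -3/8 - O/8 + 3*O*T/8)
E(B) = -13/6 - 34/(-3/8 + 3*B²/8 + 15*B/8) (E(B) = -34/((-3/8 - B/8 + 3*B*B/8) + B*2) - 13/6 = -34/((-3/8 - B/8 + 3*B²/8) + 2*B) - 13*⅙ = -34/(-3/8 + 3*B²/8 + 15*B/8) - 13/6 = -13/6 - 34/(-3/8 + 3*B²/8 + 15*B/8))
-789*E(38 - 1*(-50)) = -263*(-531 - 65*(38 - 1*(-50)) - 13*(38 - 1*(-50))²)/(2*(-1 + (38 - 1*(-50))² + 5*(38 - 1*(-50)))) = -263*(-531 - 65*(38 + 50) - 13*(38 + 50)²)/(2*(-1 + (38 + 50)² + 5*(38 + 50))) = -263*(-531 - 65*88 - 13*88²)/(2*(-1 + 88² + 5*88)) = -263*(-531 - 5720 - 13*7744)/(2*(-1 + 7744 + 440)) = -263*(-531 - 5720 - 100672)/(2*8183) = -263*(-106923)/(2*8183) = -789*(-35641/16366) = 28120749/16366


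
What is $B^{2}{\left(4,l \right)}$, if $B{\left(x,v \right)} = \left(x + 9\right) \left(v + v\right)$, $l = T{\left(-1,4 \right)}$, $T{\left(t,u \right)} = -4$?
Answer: $10816$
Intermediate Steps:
$l = -4$
$B{\left(x,v \right)} = 2 v \left(9 + x\right)$ ($B{\left(x,v \right)} = \left(9 + x\right) 2 v = 2 v \left(9 + x\right)$)
$B^{2}{\left(4,l \right)} = \left(2 \left(-4\right) \left(9 + 4\right)\right)^{2} = \left(2 \left(-4\right) 13\right)^{2} = \left(-104\right)^{2} = 10816$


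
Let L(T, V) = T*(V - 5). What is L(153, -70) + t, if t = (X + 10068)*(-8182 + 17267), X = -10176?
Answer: -992655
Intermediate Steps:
L(T, V) = T*(-5 + V)
t = -981180 (t = (-10176 + 10068)*(-8182 + 17267) = -108*9085 = -981180)
L(153, -70) + t = 153*(-5 - 70) - 981180 = 153*(-75) - 981180 = -11475 - 981180 = -992655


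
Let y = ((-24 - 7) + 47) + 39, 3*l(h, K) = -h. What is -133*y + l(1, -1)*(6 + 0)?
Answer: -7317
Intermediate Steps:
l(h, K) = -h/3 (l(h, K) = (-h)/3 = -h/3)
y = 55 (y = (-31 + 47) + 39 = 16 + 39 = 55)
-133*y + l(1, -1)*(6 + 0) = -133*55 + (-⅓*1)*(6 + 0) = -7315 - ⅓*6 = -7315 - 2 = -7317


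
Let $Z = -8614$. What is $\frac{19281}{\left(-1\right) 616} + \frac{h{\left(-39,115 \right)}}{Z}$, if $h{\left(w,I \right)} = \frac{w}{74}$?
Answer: $- \frac{3072594873}{98165144} \approx -31.3$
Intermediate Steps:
$h{\left(w,I \right)} = \frac{w}{74}$ ($h{\left(w,I \right)} = w \frac{1}{74} = \frac{w}{74}$)
$\frac{19281}{\left(-1\right) 616} + \frac{h{\left(-39,115 \right)}}{Z} = \frac{19281}{\left(-1\right) 616} + \frac{\frac{1}{74} \left(-39\right)}{-8614} = \frac{19281}{-616} - - \frac{39}{637436} = 19281 \left(- \frac{1}{616}\right) + \frac{39}{637436} = - \frac{19281}{616} + \frac{39}{637436} = - \frac{3072594873}{98165144}$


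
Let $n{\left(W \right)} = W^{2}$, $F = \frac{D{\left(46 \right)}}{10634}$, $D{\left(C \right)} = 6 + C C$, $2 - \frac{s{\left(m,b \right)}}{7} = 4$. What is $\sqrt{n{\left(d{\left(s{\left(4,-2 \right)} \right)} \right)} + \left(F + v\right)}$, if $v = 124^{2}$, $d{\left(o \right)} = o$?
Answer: $\frac{\sqrt{440233696045}}{5317} \approx 124.79$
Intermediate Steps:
$s{\left(m,b \right)} = -14$ ($s{\left(m,b \right)} = 14 - 28 = -14$)
$D{\left(C \right)} = 6 + C^{2}$
$F = \frac{1061}{5317}$ ($F = \frac{6 + 46^{2}}{10634} = \left(6 + 2116\right) \frac{1}{10634} = 2122 \cdot \frac{1}{10634} = \frac{1061}{5317} \approx 0.19955$)
$v = 15376$
$\sqrt{n{\left(d{\left(s{\left(4,-2 \right)} \right)} \right)} + \left(F + v\right)} = \sqrt{\left(-14\right)^{2} + \left(\frac{1061}{5317} + 15376\right)} = \sqrt{196 + \frac{81755253}{5317}} = \sqrt{\frac{82797385}{5317}} = \frac{\sqrt{440233696045}}{5317}$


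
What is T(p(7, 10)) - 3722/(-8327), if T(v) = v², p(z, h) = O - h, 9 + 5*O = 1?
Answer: 28105078/208175 ≈ 135.01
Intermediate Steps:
O = -8/5 (O = -9/5 + (⅕)*1 = -9/5 + ⅕ = -8/5 ≈ -1.6000)
p(z, h) = -8/5 - h
T(p(7, 10)) - 3722/(-8327) = (-8/5 - 1*10)² - 3722/(-8327) = (-8/5 - 10)² - 3722*(-1)/8327 = (-58/5)² - 1*(-3722/8327) = 3364/25 + 3722/8327 = 28105078/208175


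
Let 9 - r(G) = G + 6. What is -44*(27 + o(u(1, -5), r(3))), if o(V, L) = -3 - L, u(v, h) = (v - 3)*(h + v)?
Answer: -1056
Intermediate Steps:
r(G) = 3 - G (r(G) = 9 - (G + 6) = 9 - (6 + G) = 9 + (-6 - G) = 3 - G)
u(v, h) = (-3 + v)*(h + v)
-44*(27 + o(u(1, -5), r(3))) = -44*(27 + (-3 - (3 - 1*3))) = -44*(27 + (-3 - (3 - 3))) = -44*(27 + (-3 - 1*0)) = -44*(27 + (-3 + 0)) = -44*(27 - 3) = -44*24 = -1056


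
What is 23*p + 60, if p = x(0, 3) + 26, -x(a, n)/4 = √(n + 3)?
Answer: 658 - 92*√6 ≈ 432.65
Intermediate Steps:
x(a, n) = -4*√(3 + n) (x(a, n) = -4*√(n + 3) = -4*√(3 + n))
p = 26 - 4*√6 (p = -4*√(3 + 3) + 26 = -4*√6 + 26 = 26 - 4*√6 ≈ 16.202)
23*p + 60 = 23*(26 - 4*√6) + 60 = (598 - 92*√6) + 60 = 658 - 92*√6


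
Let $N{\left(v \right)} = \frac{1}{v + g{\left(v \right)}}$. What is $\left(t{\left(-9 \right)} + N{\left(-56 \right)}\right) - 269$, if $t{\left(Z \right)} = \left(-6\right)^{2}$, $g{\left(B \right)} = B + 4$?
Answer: $- \frac{25165}{108} \approx -233.01$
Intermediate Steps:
$g{\left(B \right)} = 4 + B$
$N{\left(v \right)} = \frac{1}{4 + 2 v}$ ($N{\left(v \right)} = \frac{1}{v + \left(4 + v\right)} = \frac{1}{4 + 2 v}$)
$t{\left(Z \right)} = 36$
$\left(t{\left(-9 \right)} + N{\left(-56 \right)}\right) - 269 = \left(36 + \frac{1}{2 \left(2 - 56\right)}\right) - 269 = \left(36 + \frac{1}{2 \left(-54\right)}\right) - 269 = \left(36 + \frac{1}{2} \left(- \frac{1}{54}\right)\right) - 269 = \left(36 - \frac{1}{108}\right) - 269 = \frac{3887}{108} - 269 = - \frac{25165}{108}$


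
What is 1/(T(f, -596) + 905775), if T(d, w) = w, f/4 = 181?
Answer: 1/905179 ≈ 1.1048e-6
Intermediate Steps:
f = 724 (f = 4*181 = 724)
1/(T(f, -596) + 905775) = 1/(-596 + 905775) = 1/905179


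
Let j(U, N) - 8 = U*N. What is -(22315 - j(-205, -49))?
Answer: -12262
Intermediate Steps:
j(U, N) = 8 + N*U (j(U, N) = 8 + U*N = 8 + N*U)
-(22315 - j(-205, -49)) = -(22315 - (8 - 49*(-205))) = -(22315 - (8 + 10045)) = -(22315 - 1*10053) = -(22315 - 10053) = -1*12262 = -12262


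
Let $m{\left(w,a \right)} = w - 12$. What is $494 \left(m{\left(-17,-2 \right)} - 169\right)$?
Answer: $-97812$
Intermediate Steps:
$m{\left(w,a \right)} = -12 + w$ ($m{\left(w,a \right)} = w - 12 = -12 + w$)
$494 \left(m{\left(-17,-2 \right)} - 169\right) = 494 \left(\left(-12 - 17\right) - 169\right) = 494 \left(-29 - 169\right) = 494 \left(-198\right) = -97812$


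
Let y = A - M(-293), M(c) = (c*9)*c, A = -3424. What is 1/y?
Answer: -1/776065 ≈ -1.2886e-6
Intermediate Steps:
M(c) = 9*c² (M(c) = (9*c)*c = 9*c²)
y = -776065 (y = -3424 - 9*(-293)² = -3424 - 9*85849 = -3424 - 1*772641 = -3424 - 772641 = -776065)
1/y = 1/(-776065) = -1/776065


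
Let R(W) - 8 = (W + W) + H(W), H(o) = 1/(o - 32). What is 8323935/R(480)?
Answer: 248608192/28911 ≈ 8599.1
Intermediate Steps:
H(o) = 1/(-32 + o)
R(W) = 8 + 1/(-32 + W) + 2*W (R(W) = 8 + ((W + W) + 1/(-32 + W)) = 8 + (2*W + 1/(-32 + W)) = 8 + (1/(-32 + W) + 2*W) = 8 + 1/(-32 + W) + 2*W)
8323935/R(480) = 8323935/(((1 + 2*(-32 + 480)*(4 + 480))/(-32 + 480))) = 8323935/(((1 + 2*448*484)/448)) = 8323935/(((1 + 433664)/448)) = 8323935/(((1/448)*433665)) = 8323935/(433665/448) = 8323935*(448/433665) = 248608192/28911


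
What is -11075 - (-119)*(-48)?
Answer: -16787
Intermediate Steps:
-11075 - (-119)*(-48) = -11075 - 1*5712 = -11075 - 5712 = -16787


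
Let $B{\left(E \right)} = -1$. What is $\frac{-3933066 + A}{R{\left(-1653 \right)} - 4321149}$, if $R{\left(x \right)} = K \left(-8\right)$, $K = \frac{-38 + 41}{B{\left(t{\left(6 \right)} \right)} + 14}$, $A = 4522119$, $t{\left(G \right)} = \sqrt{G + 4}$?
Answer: $- \frac{2552563}{18724987} \approx -0.13632$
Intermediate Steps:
$t{\left(G \right)} = \sqrt{4 + G}$
$K = \frac{3}{13}$ ($K = \frac{-38 + 41}{-1 + 14} = \frac{3}{13} \approx 0.23077$)
$R{\left(x \right)} = - \frac{24}{13}$ ($R{\left(x \right)} = \frac{3}{13} \left(-8\right) = - \frac{24}{13}$)
$\frac{-3933066 + A}{R{\left(-1653 \right)} - 4321149} = \frac{-3933066 + 4522119}{- \frac{24}{13} - 4321149} = \frac{589053}{- \frac{56174961}{13}} = 589053 \left(- \frac{13}{56174961}\right) = - \frac{2552563}{18724987}$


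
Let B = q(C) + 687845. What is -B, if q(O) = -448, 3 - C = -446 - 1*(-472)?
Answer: -687397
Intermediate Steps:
C = -23 (C = 3 - (-446 - 1*(-472)) = 3 - (-446 + 472) = 3 - 1*26 = 3 - 26 = -23)
B = 687397 (B = -448 + 687845 = 687397)
-B = -1*687397 = -687397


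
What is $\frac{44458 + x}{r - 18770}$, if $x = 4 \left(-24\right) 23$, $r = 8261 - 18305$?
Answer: $- \frac{21125}{14407} \approx -1.4663$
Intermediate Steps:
$r = -10044$ ($r = 8261 - 18305 = -10044$)
$x = -2208$ ($x = \left(-96\right) 23 = -2208$)
$\frac{44458 + x}{r - 18770} = \frac{44458 - 2208}{-10044 - 18770} = \frac{42250}{-28814} = 42250 \left(- \frac{1}{28814}\right) = - \frac{21125}{14407}$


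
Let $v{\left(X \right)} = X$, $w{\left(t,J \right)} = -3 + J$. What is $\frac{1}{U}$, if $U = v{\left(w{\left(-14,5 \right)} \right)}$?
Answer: $\frac{1}{2} \approx 0.5$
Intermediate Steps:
$U = 2$ ($U = -3 + 5 = 2$)
$\frac{1}{U} = \frac{1}{2}$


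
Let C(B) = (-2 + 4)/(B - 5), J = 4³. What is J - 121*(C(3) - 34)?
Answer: 4299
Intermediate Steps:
J = 64
C(B) = 2/(-5 + B)
J - 121*(C(3) - 34) = 64 - 121*(2/(-5 + 3) - 34) = 64 - 121*(2/(-2) - 34) = 64 - 121*(2*(-½) - 34) = 64 - 121*(-1 - 34) = 64 - 121*(-35) = 64 + 4235 = 4299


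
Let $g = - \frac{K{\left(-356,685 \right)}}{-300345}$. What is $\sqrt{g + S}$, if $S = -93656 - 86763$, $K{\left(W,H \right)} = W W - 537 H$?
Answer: $\frac{8 i \sqrt{254299228488345}}{300345} \approx 424.76 i$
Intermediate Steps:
$K{\left(W,H \right)} = W^{2} - 537 H$
$S = -180419$ ($S = -93656 - 86763 = -180419$)
$g = - \frac{241109}{300345}$ ($g = - \frac{\left(-356\right)^{2} - 367845}{-300345} = - \frac{\left(126736 - 367845\right) \left(-1\right)}{300345} = - \frac{\left(-241109\right) \left(-1\right)}{300345} = \left(-1\right) \frac{241109}{300345} = - \frac{241109}{300345} \approx -0.80277$)
$\sqrt{g + S} = \sqrt{- \frac{241109}{300345} - 180419} = \sqrt{- \frac{54188185664}{300345}} = \frac{8 i \sqrt{254299228488345}}{300345}$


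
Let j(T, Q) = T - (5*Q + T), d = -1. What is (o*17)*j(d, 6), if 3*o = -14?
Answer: 2380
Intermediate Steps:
o = -14/3 (o = (⅓)*(-14) = -14/3 ≈ -4.6667)
j(T, Q) = -5*Q (j(T, Q) = T - (T + 5*Q) = T + (-T - 5*Q) = -5*Q)
(o*17)*j(d, 6) = (-14/3*17)*(-5*6) = -238/3*(-30) = 2380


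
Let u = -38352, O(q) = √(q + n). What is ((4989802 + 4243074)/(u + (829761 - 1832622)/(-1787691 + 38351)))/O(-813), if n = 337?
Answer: 8075719650920*I*√119/7983672493461 ≈ 11.034*I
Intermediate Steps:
O(q) = √(337 + q) (O(q) = √(q + 337) = √(337 + q))
((4989802 + 4243074)/(u + (829761 - 1832622)/(-1787691 + 38351)))/O(-813) = ((4989802 + 4243074)/(-38352 + (829761 - 1832622)/(-1787691 + 38351)))/(√(337 - 813)) = (9232876/(-38352 - 1002861/(-1749340)))/(√(-476)) = (9232876/(-38352 - 1002861*(-1/1749340)))/((2*I*√119)) = (9232876/(-38352 + 1002861/1749340))*(-I*√119/238) = (9232876/(-67089684819/1749340))*(-I*√119/238) = (9232876*(-1749340/67089684819))*(-I*√119/238) = -(-8075719650920)*I*√119/7983672493461 = 8075719650920*I*√119/7983672493461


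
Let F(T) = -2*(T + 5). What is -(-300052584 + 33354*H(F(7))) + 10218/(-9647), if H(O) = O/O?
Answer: 2894285501592/9647 ≈ 3.0002e+8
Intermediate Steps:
F(T) = -10 - 2*T (F(T) = -2*(5 + T) = -10 - 2*T)
H(O) = 1
-(-300052584 + 33354*H(F(7))) + 10218/(-9647) = -33354/(1/(1 - 8996)) + 10218/(-9647) = -33354/(1/(-8995)) + 10218*(-1/9647) = -33354/(-1/8995) - 10218/9647 = -33354*(-8995) - 10218/9647 = 300019230 - 10218/9647 = 2894285501592/9647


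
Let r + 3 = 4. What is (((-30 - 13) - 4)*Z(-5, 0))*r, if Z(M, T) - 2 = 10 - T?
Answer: -564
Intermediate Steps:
r = 1 (r = -3 + 4 = 1)
Z(M, T) = 12 - T (Z(M, T) = 2 + (10 - T) = 12 - T)
(((-30 - 13) - 4)*Z(-5, 0))*r = (((-30 - 13) - 4)*(12 - 1*0))*1 = ((-43 - 4)*(12 + 0))*1 = -47*12*1 = -564*1 = -564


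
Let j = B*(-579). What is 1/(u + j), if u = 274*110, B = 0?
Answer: 1/30140 ≈ 3.3178e-5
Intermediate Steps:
u = 30140
j = 0 (j = 0*(-579) = 0)
1/(u + j) = 1/(30140 + 0) = 1/30140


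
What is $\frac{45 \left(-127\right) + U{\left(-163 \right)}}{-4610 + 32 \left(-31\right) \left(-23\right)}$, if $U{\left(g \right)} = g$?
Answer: $- \frac{2939}{9103} \approx -0.32286$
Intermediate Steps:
$\frac{45 \left(-127\right) + U{\left(-163 \right)}}{-4610 + 32 \left(-31\right) \left(-23\right)} = \frac{45 \left(-127\right) - 163}{-4610 + 32 \left(-31\right) \left(-23\right)} = \frac{-5715 - 163}{-4610 - -22816} = - \frac{5878}{-4610 + 22816} = - \frac{5878}{18206} = \left(-5878\right) \frac{1}{18206} = - \frac{2939}{9103}$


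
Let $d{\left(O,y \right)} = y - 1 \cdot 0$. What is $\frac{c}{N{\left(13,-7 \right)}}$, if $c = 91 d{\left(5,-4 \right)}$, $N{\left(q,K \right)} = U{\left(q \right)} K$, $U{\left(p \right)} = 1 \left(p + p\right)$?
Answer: $2$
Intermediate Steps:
$d{\left(O,y \right)} = y$ ($d{\left(O,y \right)} = y - 0 = y + 0 = y$)
$U{\left(p \right)} = 2 p$ ($U{\left(p \right)} = 1 \cdot 2 p = 2 p$)
$N{\left(q,K \right)} = 2 K q$ ($N{\left(q,K \right)} = 2 q K = 2 K q$)
$c = -364$ ($c = 91 \left(-4\right) = -364$)
$\frac{c}{N{\left(13,-7 \right)}} = - \frac{364}{2 \left(-7\right) 13} = - \frac{364}{-182} = \left(-364\right) \left(- \frac{1}{182}\right) = 2$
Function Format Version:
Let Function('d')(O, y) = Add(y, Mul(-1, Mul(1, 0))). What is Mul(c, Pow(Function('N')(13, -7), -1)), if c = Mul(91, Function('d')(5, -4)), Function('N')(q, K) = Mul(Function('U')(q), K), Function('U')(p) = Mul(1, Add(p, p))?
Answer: 2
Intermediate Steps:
Function('d')(O, y) = y (Function('d')(O, y) = Add(y, Mul(-1, 0)) = Add(y, 0) = y)
Function('U')(p) = Mul(2, p) (Function('U')(p) = Mul(1, Mul(2, p)) = Mul(2, p))
Function('N')(q, K) = Mul(2, K, q) (Function('N')(q, K) = Mul(Mul(2, q), K) = Mul(2, K, q))
c = -364 (c = Mul(91, -4) = -364)
Mul(c, Pow(Function('N')(13, -7), -1)) = Mul(-364, Pow(Mul(2, -7, 13), -1)) = Mul(-364, Pow(-182, -1)) = Mul(-364, Rational(-1, 182)) = 2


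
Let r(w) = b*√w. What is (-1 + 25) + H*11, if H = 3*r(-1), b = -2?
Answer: 24 - 66*I ≈ 24.0 - 66.0*I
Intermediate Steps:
r(w) = -2*√w
H = -6*I (H = 3*(-2*I) = -6*I ≈ -6.0*I)
(-1 + 25) + H*11 = (-1 + 25) - 6*I*11 = 24 - 66*I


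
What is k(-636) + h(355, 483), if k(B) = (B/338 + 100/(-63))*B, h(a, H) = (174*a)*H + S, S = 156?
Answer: 105892479242/3549 ≈ 2.9837e+7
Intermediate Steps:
h(a, H) = 156 + 174*H*a (h(a, H) = (174*a)*H + 156 = 174*H*a + 156 = 156 + 174*H*a)
k(B) = B*(-100/63 + B/338) (k(B) = (B*(1/338) + 100*(-1/63))*B = (B/338 - 100/63)*B = (-100/63 + B/338)*B = B*(-100/63 + B/338))
k(-636) + h(355, 483) = (1/21294)*(-636)*(-33800 + 63*(-636)) + (156 + 174*483*355) = (1/21294)*(-636)*(-33800 - 40068) + (156 + 29834910) = (1/21294)*(-636)*(-73868) + 29835066 = 7830008/3549 + 29835066 = 105892479242/3549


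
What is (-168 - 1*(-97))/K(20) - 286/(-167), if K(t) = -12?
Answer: 15289/2004 ≈ 7.6292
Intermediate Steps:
(-168 - 1*(-97))/K(20) - 286/(-167) = (-168 - 1*(-97))/(-12) - 286/(-167) = (-168 + 97)*(-1/12) - 286*(-1/167) = -71*(-1/12) + 286/167 = 71/12 + 286/167 = 15289/2004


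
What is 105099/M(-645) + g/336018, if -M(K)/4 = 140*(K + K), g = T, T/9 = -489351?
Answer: -174791628101/13485522400 ≈ -12.961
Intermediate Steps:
T = -4404159 (T = 9*(-489351) = -4404159)
g = -4404159
M(K) = -1120*K (M(K) = -560*(K + K) = -560*2*K = -1120*K)
105099/M(-645) + g/336018 = 105099/((-1120*(-645))) - 4404159/336018 = 105099/722400 - 4404159*1/336018 = 105099*(1/722400) - 1468053/112006 = 35033/240800 - 1468053/112006 = -174791628101/13485522400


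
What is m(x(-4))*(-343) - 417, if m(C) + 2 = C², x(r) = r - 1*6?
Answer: -34031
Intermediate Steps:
x(r) = -6 + r (x(r) = r - 6 = -6 + r)
m(C) = -2 + C²
m(x(-4))*(-343) - 417 = (-2 + (-6 - 4)²)*(-343) - 417 = (-2 + (-10)²)*(-343) - 417 = (-2 + 100)*(-343) - 417 = 98*(-343) - 417 = -33614 - 417 = -34031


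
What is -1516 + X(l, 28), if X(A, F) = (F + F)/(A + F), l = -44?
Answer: -3039/2 ≈ -1519.5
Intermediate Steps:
X(A, F) = 2*F/(A + F) (X(A, F) = (2*F)/(A + F) = 2*F/(A + F))
-1516 + X(l, 28) = -1516 + 2*28/(-44 + 28) = -1516 + 2*28/(-16) = -1516 + 2*28*(-1/16) = -1516 - 7/2 = -3039/2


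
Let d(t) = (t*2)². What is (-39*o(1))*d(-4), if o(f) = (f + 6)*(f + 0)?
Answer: -17472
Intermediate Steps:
o(f) = f*(6 + f) (o(f) = (6 + f)*f = f*(6 + f))
d(t) = 4*t² (d(t) = (2*t)² = 4*t²)
(-39*o(1))*d(-4) = (-39*(6 + 1))*(4*(-4)²) = (-39*7)*(4*16) = -39*7*64 = -273*64 = -17472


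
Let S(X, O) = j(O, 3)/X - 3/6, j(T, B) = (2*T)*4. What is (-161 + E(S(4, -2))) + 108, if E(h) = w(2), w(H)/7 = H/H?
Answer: -46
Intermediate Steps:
w(H) = 7 (w(H) = 7*(H/H) = 7*1 = 7)
j(T, B) = 8*T
S(X, O) = -1/2 + 8*O/X (S(X, O) = (8*O)/X - 3/6 = 8*O/X - 3*1/6 = 8*O/X - 1/2 = -1/2 + 8*O/X)
E(h) = 7
(-161 + E(S(4, -2))) + 108 = (-161 + 7) + 108 = -154 + 108 = -46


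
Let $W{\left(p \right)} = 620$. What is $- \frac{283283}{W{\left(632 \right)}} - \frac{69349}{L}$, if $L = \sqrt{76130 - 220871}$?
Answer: $- \frac{283283}{620} + \frac{69349 i \sqrt{144741}}{144741} \approx -456.91 + 182.28 i$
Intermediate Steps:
$L = i \sqrt{144741}$ ($L = \sqrt{-144741} = i \sqrt{144741} \approx 380.45 i$)
$- \frac{283283}{W{\left(632 \right)}} - \frac{69349}{L} = - \frac{283283}{620} - \frac{69349}{i \sqrt{144741}} = \left(-283283\right) \frac{1}{620} - 69349 \left(- \frac{i \sqrt{144741}}{144741}\right) = - \frac{283283}{620} + \frac{69349 i \sqrt{144741}}{144741}$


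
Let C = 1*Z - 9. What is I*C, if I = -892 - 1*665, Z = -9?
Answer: 28026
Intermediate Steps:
C = -18 (C = 1*(-9) - 9 = -9 - 9 = -18)
I = -1557 (I = -892 - 665 = -1557)
I*C = -1557*(-18) = 28026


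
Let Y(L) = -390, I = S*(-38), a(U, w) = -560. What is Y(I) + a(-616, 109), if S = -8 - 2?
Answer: -950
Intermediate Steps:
S = -10
I = 380 (I = -10*(-38) = 380)
Y(I) + a(-616, 109) = -390 - 560 = -950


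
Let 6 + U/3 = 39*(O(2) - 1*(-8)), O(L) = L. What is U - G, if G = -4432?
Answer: 5584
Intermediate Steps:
U = 1152 (U = -18 + 3*(39*(2 - 1*(-8))) = -18 + 3*(39*(2 + 8)) = -18 + 3*(39*10) = -18 + 3*390 = -18 + 1170 = 1152)
U - G = 1152 - 1*(-4432) = 1152 + 4432 = 5584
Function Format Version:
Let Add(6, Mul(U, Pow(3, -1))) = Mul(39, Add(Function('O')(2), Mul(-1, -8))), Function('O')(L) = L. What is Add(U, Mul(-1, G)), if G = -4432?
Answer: 5584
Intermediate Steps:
U = 1152 (U = Add(-18, Mul(3, Mul(39, Add(2, Mul(-1, -8))))) = Add(-18, Mul(3, Mul(39, Add(2, 8)))) = Add(-18, Mul(3, Mul(39, 10))) = Add(-18, Mul(3, 390)) = Add(-18, 1170) = 1152)
Add(U, Mul(-1, G)) = Add(1152, Mul(-1, -4432)) = Add(1152, 4432) = 5584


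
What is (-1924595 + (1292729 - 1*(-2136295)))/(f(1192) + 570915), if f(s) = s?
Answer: 1504429/572107 ≈ 2.6296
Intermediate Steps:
(-1924595 + (1292729 - 1*(-2136295)))/(f(1192) + 570915) = (-1924595 + (1292729 - 1*(-2136295)))/(1192 + 570915) = (-1924595 + (1292729 + 2136295))/572107 = (-1924595 + 3429024)*(1/572107) = 1504429*(1/572107) = 1504429/572107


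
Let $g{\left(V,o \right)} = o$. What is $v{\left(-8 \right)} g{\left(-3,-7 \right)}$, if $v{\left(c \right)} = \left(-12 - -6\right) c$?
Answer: $-336$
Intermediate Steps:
$v{\left(c \right)} = - 6 c$ ($v{\left(c \right)} = \left(-12 + 6\right) c = - 6 c$)
$v{\left(-8 \right)} g{\left(-3,-7 \right)} = \left(-6\right) \left(-8\right) \left(-7\right) = 48 \left(-7\right) = -336$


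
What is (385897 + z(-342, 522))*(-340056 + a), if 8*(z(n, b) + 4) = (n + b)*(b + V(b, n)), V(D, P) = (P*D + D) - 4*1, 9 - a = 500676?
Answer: 3032905700331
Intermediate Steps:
a = -500667 (a = 9 - 1*500676 = 9 - 500676 = -500667)
V(D, P) = -4 + D + D*P (V(D, P) = (D*P + D) - 4 = (D + D*P) - 4 = -4 + D + D*P)
z(n, b) = -4 + (b + n)*(-4 + 2*b + b*n)/8 (z(n, b) = -4 + ((n + b)*(b + (-4 + b + b*n)))/8 = -4 + ((b + n)*(-4 + 2*b + b*n))/8 = -4 + (b + n)*(-4 + 2*b + b*n)/8)
(385897 + z(-342, 522))*(-340056 + a) = (385897 + (-4 + (⅛)*522² + (⅛)*522*(-342) + (⅛)*522*(-4 + 522 + 522*(-342)) + (⅛)*(-342)*(-4 + 522 + 522*(-342))))*(-340056 - 500667) = (385897 + (-4 + (⅛)*272484 - 44631/2 + (⅛)*522*(-4 + 522 - 178524) + (⅛)*(-342)*(-4 + 522 - 178524)))*(-840723) = (385897 + (-4 + 68121/2 - 44631/2 + (⅛)*522*(-178006) + (⅛)*(-342)*(-178006)))*(-840723) = (385897 + (-4 + 68121/2 - 44631/2 - 23229783/2 + 15219513/2))*(-840723) = (385897 - 3993394)*(-840723) = -3607497*(-840723) = 3032905700331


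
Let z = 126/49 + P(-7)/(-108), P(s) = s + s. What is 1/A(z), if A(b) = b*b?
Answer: 142884/1042441 ≈ 0.13707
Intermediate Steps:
P(s) = 2*s
z = 1021/378 (z = 126/49 + (2*(-7))/(-108) = 126*(1/49) - 14*(-1/108) = 18/7 + 7/54 = 1021/378 ≈ 2.7011)
A(b) = b²
1/A(z) = 1/((1021/378)²) = 1/(1042441/142884) = 142884/1042441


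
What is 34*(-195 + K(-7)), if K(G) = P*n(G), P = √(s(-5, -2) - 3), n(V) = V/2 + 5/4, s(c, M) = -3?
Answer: -6630 - 153*I*√6/2 ≈ -6630.0 - 187.39*I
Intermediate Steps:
n(V) = 5/4 + V/2 (n(V) = V*(½) + 5*(¼) = V/2 + 5/4 = 5/4 + V/2)
P = I*√6 (P = √(-3 - 3) = √(-6) = I*√6 ≈ 2.4495*I)
K(G) = I*√6*(5/4 + G/2) (K(G) = (I*√6)*(5/4 + G/2) = I*√6*(5/4 + G/2))
34*(-195 + K(-7)) = 34*(-195 + I*√6*(5 + 2*(-7))/4) = 34*(-195 + I*√6*(5 - 14)/4) = 34*(-195 + (¼)*I*√6*(-9)) = 34*(-195 - 9*I*√6/4) = -6630 - 153*I*√6/2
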